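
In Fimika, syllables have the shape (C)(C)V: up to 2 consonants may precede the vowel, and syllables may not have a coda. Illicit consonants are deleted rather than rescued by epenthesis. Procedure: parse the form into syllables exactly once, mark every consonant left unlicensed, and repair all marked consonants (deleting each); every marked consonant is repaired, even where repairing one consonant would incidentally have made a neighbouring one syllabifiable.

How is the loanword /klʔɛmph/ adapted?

Syllabifying with onset maximization leaves /k/, /m/, /p/, /h/ stranded (no codas are permitted; onsets may contain at most 2 consonants).
Deleting the stranded consonants removes /k/, /m/, /p/, /h/.

lʔɛ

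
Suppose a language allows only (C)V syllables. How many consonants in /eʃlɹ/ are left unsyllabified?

3

Syllabifying with onset maximization leaves /ʃ/, /l/, /ɹ/ stranded (no codas are permitted; onsets are limited to one consonant).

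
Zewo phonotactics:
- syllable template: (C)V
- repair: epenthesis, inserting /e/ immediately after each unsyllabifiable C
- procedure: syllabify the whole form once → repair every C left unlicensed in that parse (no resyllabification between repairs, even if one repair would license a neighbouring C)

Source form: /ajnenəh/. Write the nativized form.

Under (C)V, the unsyllabifiable consonants are /j/, /h/ (no codas are permitted; onsets are limited to one consonant).
Epenthesis after each stranded consonant: /j/ → /je/, /h/ → /he/.

ajenenəhe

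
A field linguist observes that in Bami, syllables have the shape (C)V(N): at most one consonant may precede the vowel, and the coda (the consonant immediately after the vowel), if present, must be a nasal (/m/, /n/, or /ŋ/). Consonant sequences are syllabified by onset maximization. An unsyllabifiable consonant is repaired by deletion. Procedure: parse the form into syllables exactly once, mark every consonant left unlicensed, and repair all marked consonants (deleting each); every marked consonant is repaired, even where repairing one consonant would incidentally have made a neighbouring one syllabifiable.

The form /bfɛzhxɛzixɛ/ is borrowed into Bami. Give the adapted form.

Under (C)V(N), the unsyllabifiable consonants are /b/, /z/, /h/ (only a nasal (/m/, /n/, or /ŋ/) is licensed in coda position; onsets are limited to one consonant).
Deletion applies to /b/, /z/, /h/.

fɛxɛzixɛ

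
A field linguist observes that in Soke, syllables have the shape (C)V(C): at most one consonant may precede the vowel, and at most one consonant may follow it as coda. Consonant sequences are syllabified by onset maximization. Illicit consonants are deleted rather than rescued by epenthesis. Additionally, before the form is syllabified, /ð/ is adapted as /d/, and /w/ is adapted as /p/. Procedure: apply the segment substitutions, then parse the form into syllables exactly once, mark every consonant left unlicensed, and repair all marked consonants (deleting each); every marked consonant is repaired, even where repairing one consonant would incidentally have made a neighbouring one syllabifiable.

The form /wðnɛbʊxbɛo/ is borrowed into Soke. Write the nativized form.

nɛbʊxbɛo

Substitution: /w/ → /p/, /ð/ → /d/, giving /pdnɛbʊxbɛo/.
Under (C)V(C), the unsyllabifiable consonants are /p/, /d/ (at most one coda consonant is licensed; onsets are limited to one consonant).
Each unlicensed consonant is deleted: /p/, /d/.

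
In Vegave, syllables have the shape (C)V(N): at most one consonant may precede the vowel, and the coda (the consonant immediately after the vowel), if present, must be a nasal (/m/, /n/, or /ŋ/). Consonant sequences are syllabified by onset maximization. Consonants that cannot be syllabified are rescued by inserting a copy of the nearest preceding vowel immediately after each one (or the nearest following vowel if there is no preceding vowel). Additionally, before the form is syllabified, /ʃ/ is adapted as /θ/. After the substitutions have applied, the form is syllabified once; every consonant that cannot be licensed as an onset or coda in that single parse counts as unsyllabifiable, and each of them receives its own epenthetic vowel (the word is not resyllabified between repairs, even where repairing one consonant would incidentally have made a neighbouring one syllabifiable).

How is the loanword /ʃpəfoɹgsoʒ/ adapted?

θəpəfoɹogosoʒo

Substitution: /ʃ/ → /θ/, giving /θpəfoɹgsoʒ/.
Under (C)V(N), the unsyllabifiable consonants are /θ/, /ɹ/, /g/, /ʒ/ (only a nasal (/m/, /n/, or /ŋ/) is licensed in coda position; onsets are limited to one consonant).
Epenthesis after each stranded consonant: /θ/ → /θə/, /ɹ/ → /ɹo/, /g/ → /go/, /ʒ/ → /ʒo/.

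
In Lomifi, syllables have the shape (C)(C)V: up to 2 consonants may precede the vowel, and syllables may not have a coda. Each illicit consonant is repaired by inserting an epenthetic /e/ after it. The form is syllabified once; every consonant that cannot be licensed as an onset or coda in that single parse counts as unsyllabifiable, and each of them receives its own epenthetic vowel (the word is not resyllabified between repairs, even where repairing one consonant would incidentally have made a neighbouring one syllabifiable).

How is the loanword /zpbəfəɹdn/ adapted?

Under (C)(C)V, the unsyllabifiable consonants are /z/, /ɹ/, /d/, /n/ (no codas are permitted; onsets may contain at most 2 consonants).
Inserting the epenthetic vowel yields /z/ → /ze/, /ɹ/ → /ɹe/, /d/ → /de/, /n/ → /ne/.

zepbəfəɹedene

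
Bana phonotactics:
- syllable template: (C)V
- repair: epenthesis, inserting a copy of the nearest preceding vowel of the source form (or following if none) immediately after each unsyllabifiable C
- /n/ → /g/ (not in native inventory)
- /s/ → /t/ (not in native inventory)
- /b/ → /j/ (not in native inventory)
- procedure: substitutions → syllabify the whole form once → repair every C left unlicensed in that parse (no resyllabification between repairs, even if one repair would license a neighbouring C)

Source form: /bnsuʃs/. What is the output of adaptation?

jugutuʃutu

Substitution: /b/ → /j/, /n/ → /g/, /s/ → /t/, giving /jgtuʃt/.
The consonants /j/, /g/, /ʃ/, /t/ cannot be parsed into a legal (C)V syllable (no codas are permitted; onsets are limited to one consonant).
Inserting the epenthetic vowel yields /j/ → /ju/, /g/ → /gu/, /ʃ/ → /ʃu/, /t/ → /tu/.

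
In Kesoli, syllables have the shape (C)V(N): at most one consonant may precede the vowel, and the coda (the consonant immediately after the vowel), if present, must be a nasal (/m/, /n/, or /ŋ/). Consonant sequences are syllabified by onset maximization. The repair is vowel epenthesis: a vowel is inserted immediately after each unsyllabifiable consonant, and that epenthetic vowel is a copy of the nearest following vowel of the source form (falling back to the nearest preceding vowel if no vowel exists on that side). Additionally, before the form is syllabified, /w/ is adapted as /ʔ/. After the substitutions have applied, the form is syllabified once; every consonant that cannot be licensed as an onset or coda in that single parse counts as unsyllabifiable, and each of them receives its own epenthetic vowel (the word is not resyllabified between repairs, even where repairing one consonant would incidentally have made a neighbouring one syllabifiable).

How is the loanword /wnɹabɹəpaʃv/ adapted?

ʔanaɹabəɹəpaʃava

Substitution: /w/ → /ʔ/, giving /ʔnɹabɹəpaʃv/.
Syllabifying with onset maximization leaves /ʔ/, /n/, /b/, /ʃ/, /v/ stranded (only a nasal (/m/, /n/, or /ŋ/) is licensed in coda position; onsets are limited to one consonant).
Each unlicensed consonant becomes the onset of a new syllable: /ʔ/ → /ʔa/, /n/ → /na/, /b/ → /bə/, /ʃ/ → /ʃa/, /v/ → /va/.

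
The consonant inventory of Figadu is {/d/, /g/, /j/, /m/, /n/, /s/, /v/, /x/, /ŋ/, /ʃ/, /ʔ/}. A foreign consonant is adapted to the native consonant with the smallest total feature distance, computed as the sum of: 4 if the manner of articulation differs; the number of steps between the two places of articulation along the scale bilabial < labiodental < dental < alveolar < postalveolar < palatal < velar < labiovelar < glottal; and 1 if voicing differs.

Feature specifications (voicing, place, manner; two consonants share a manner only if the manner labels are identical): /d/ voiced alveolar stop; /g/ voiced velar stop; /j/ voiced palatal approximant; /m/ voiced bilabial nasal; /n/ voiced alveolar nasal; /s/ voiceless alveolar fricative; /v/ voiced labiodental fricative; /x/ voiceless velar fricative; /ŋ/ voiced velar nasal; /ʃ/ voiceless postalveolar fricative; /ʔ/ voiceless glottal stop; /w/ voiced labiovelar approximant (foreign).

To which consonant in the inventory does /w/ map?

/j/ is closest: same manner (approximant), place distance 2 (labiovelar→palatal), same voicing; total 2. Next closest is /g/ at distance 5.

j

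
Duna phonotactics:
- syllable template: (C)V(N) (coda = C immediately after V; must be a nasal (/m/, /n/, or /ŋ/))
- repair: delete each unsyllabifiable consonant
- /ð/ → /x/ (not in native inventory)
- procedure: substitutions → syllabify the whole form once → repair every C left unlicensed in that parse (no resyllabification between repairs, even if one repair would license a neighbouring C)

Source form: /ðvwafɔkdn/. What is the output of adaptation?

Substitution: /ð/ → /x/, giving /xvwafɔkdn/.
Syllabifying with onset maximization leaves /x/, /v/, /k/, /d/, /n/ stranded (only a nasal (/m/, /n/, or /ŋ/) is licensed in coda position; onsets are limited to one consonant).
Deleting the stranded consonants removes /x/, /v/, /k/, /d/, /n/.

wafɔ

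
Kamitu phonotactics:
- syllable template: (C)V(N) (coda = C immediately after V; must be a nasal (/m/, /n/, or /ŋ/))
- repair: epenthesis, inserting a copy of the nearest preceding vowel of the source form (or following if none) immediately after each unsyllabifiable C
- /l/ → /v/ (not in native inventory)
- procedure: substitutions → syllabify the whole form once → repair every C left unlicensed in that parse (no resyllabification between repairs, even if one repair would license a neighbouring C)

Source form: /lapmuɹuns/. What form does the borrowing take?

vapamuɹunsu

Substitution: /l/ → /v/, giving /vapmuɹuns/.
Under (C)V(N), the unsyllabifiable consonants are /p/, /s/ (only a nasal (/m/, /n/, or /ŋ/) is licensed in coda position; onsets are limited to one consonant).
Each unlicensed consonant becomes the onset of a new syllable: /p/ → /pa/, /s/ → /su/.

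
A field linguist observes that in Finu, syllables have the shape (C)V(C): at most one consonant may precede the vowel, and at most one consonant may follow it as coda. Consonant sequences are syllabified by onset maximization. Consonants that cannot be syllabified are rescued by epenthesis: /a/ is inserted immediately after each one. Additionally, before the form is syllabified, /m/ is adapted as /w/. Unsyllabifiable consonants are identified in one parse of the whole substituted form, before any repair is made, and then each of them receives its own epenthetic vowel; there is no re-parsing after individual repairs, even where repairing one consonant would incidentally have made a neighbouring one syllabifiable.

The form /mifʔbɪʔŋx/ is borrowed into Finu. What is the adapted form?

Substitution: /m/ → /w/, giving /wifʔbɪʔŋx/.
The consonants /ʔ/, /ŋ/, /x/ cannot be parsed into a legal (C)V(C) syllable (at most one coda consonant is licensed; onsets are limited to one consonant).
Epenthesis after each stranded consonant: /ʔ/ → /ʔa/, /ŋ/ → /ŋa/, /x/ → /xa/.

wifʔabɪʔŋaxa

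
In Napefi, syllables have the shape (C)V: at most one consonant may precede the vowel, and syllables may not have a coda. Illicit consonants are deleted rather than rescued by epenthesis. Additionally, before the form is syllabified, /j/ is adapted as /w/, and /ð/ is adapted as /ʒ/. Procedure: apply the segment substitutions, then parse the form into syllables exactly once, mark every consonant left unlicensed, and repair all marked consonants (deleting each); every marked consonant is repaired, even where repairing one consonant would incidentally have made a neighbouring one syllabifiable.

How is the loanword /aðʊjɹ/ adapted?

Substitution: /ð/ → /ʒ/, /j/ → /w/, giving /aʒʊwɹ/.
The consonants /w/, /ɹ/ cannot be parsed into a legal (C)V syllable (no codas are permitted; onsets are limited to one consonant).
Deletion applies to /w/, /ɹ/.

aʒʊ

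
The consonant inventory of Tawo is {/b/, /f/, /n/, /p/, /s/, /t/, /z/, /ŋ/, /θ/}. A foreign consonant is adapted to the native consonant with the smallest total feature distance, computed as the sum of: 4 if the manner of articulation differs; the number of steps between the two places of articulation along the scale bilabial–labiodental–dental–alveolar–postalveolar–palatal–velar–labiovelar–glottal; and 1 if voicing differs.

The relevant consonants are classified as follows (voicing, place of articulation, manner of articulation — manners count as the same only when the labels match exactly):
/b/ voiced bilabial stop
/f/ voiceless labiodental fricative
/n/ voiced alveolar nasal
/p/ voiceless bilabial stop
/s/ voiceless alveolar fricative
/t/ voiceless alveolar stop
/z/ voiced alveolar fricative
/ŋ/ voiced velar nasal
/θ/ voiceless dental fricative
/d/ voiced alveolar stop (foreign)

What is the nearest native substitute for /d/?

/t/ is closest: same manner (stop), place distance 0 (alveolar→alveolar), voicing differs (+1); total 1. Next closest is /b/ at distance 3.

t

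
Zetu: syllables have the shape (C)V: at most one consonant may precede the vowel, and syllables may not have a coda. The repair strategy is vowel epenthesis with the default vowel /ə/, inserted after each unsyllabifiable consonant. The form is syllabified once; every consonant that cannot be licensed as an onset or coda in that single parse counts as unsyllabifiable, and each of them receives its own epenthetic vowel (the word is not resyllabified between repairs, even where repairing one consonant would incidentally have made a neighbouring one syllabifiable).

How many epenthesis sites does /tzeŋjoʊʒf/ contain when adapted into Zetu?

4

The unsyllabifiable consonants are /t/, /ŋ/, /ʒ/, /f/; each receives one epenthetic vowel.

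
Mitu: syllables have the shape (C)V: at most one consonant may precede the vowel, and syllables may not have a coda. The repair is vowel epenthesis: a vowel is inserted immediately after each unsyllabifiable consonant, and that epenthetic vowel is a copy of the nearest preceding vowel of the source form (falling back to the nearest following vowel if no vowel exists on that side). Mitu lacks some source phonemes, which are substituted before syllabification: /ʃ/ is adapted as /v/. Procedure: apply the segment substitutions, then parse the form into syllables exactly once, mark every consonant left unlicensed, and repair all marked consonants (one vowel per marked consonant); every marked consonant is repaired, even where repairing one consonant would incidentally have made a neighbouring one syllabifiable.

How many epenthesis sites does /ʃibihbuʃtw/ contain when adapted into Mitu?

After substitution the input is /vibihbuvtw/.
The unsyllabifiable consonants are /h/, /v/, /t/, /w/; each receives one epenthetic vowel.

4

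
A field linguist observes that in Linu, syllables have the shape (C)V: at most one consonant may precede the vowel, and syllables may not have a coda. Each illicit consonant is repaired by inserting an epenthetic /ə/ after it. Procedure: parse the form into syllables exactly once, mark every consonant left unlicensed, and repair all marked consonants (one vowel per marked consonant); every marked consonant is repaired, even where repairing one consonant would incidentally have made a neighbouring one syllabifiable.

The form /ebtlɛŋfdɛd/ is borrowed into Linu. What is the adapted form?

Under (C)V, the unsyllabifiable consonants are /b/, /t/, /ŋ/, /f/, /d/ (no codas are permitted; onsets are limited to one consonant).
Each unlicensed consonant becomes the onset of a new syllable: /b/ → /bə/, /t/ → /tə/, /ŋ/ → /ŋə/, /f/ → /fə/, /d/ → /də/.

ebətəlɛŋəfədɛdə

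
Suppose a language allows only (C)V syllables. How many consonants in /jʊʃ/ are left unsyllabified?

The consonants /ʃ/ cannot be parsed into a legal (C)V syllable (no codas are permitted; onsets are limited to one consonant).

1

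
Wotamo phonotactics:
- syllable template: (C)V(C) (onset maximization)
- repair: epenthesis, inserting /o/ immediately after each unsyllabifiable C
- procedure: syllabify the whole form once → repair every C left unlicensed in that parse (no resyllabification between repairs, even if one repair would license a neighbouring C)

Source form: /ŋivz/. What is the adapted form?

Syllabifying with onset maximization leaves /z/ stranded (at most one coda consonant is licensed; onsets are limited to one consonant).
Each unlicensed consonant becomes the onset of a new syllable: /z/ → /zo/.

ŋivzo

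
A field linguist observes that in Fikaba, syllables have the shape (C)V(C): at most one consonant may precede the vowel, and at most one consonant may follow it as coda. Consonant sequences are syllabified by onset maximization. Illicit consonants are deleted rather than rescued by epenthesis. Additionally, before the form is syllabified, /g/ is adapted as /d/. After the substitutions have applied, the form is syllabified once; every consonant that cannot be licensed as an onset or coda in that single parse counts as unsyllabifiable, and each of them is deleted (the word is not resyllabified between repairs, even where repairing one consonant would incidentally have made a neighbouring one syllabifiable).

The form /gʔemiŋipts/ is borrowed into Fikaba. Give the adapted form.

ʔemiŋip

Substitution: /g/ → /d/, giving /dʔemiŋipts/.
The consonants /d/, /t/, /s/ cannot be parsed into a legal (C)V(C) syllable (at most one coda consonant is licensed; onsets are limited to one consonant).
Deleting the stranded consonants removes /d/, /t/, /s/.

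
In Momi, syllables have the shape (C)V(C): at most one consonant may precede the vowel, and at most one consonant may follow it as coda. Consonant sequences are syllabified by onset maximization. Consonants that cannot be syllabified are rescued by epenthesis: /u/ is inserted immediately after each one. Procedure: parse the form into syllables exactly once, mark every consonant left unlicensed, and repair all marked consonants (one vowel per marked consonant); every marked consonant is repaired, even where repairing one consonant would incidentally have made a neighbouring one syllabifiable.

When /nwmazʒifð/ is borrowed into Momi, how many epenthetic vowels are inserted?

The unsyllabifiable consonants are /n/, /w/, /ð/; each receives one epenthetic vowel.

3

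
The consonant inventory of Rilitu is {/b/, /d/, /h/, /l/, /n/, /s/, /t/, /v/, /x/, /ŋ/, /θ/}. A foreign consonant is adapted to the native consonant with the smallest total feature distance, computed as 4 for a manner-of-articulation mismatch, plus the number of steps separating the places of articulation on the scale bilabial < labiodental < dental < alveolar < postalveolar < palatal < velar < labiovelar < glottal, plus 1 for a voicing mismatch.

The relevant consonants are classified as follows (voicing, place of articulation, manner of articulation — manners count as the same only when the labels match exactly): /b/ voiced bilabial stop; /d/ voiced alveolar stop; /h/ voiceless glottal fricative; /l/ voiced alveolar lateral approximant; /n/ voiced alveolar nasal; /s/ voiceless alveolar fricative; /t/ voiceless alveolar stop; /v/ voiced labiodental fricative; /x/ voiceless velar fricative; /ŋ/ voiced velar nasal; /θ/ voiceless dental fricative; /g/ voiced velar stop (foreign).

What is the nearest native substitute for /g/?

/d/ is closest: same manner (stop), place distance 3 (velar→alveolar), same voicing; total 3. Next closest is /t/ at distance 4.

d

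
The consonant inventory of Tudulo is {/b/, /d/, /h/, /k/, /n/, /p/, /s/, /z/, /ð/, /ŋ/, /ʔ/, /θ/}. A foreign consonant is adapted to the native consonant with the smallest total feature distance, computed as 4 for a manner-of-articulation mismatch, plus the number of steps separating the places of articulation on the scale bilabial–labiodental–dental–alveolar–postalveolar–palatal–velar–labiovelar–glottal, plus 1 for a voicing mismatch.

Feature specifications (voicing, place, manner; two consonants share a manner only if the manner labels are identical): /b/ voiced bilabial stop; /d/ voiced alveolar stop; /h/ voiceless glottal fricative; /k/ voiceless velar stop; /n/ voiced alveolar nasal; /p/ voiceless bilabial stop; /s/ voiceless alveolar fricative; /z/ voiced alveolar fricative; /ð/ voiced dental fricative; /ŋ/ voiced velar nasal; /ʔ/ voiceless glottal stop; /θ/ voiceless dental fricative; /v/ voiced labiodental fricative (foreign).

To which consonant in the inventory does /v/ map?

/ð/ is closest: same manner (fricative), place distance 1 (labiodental→dental), same voicing; total 1. Next closest is /z/ at distance 2.

ð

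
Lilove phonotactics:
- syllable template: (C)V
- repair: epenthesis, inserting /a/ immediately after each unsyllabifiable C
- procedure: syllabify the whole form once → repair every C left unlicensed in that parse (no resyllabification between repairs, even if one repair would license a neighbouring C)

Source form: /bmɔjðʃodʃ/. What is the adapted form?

Syllabifying with onset maximization leaves /b/, /j/, /ð/, /d/, /ʃ/ stranded (no codas are permitted; onsets are limited to one consonant).
Epenthesis after each stranded consonant: /b/ → /ba/, /j/ → /ja/, /ð/ → /ða/, /d/ → /da/, /ʃ/ → /ʃa/.

bamɔjaðaʃodaʃa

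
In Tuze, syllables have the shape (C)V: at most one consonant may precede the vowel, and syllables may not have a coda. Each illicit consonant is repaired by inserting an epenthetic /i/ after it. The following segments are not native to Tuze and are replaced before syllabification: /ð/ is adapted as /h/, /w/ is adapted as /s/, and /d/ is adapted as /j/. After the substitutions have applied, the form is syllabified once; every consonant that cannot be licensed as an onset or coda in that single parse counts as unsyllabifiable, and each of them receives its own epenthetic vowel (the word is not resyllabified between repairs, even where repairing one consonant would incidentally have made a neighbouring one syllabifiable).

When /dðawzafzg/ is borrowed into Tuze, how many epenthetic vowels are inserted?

5

After substitution the input is /jhaszafzg/.
The unsyllabifiable consonants are /j/, /s/, /f/, /z/, /g/; each receives one epenthetic vowel.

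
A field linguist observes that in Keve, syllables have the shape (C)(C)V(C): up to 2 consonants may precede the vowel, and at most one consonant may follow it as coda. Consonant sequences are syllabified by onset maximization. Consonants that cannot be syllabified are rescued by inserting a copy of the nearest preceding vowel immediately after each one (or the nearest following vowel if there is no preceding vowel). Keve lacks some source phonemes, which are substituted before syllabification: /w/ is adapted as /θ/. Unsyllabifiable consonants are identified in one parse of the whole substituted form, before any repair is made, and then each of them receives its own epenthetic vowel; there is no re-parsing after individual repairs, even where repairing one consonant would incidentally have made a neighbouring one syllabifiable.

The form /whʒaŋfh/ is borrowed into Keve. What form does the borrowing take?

θahʒaŋfaha

Substitution: /w/ → /θ/, giving /θhʒaŋfh/.
Under (C)(C)V(C), the unsyllabifiable consonants are /θ/, /f/, /h/ (at most one coda consonant is licensed; onsets may contain at most 2 consonants).
Inserting the epenthetic vowel yields /θ/ → /θa/, /f/ → /fa/, /h/ → /ha/.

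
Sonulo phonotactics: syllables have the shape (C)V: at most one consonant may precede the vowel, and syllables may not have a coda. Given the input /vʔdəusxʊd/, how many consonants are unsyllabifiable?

4

Under (C)V, the unsyllabifiable consonants are /v/, /ʔ/, /s/, /d/ (no codas are permitted; onsets are limited to one consonant).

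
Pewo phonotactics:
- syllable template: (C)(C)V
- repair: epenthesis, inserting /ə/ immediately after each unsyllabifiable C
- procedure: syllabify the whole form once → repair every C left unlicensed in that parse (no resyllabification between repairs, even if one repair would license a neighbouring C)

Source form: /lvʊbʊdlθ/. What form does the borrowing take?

Under (C)(C)V, the unsyllabifiable consonants are /d/, /l/, /θ/ (no codas are permitted; onsets may contain at most 2 consonants).
Each unlicensed consonant becomes the onset of a new syllable: /d/ → /də/, /l/ → /lə/, /θ/ → /θə/.

lvʊbʊdələθə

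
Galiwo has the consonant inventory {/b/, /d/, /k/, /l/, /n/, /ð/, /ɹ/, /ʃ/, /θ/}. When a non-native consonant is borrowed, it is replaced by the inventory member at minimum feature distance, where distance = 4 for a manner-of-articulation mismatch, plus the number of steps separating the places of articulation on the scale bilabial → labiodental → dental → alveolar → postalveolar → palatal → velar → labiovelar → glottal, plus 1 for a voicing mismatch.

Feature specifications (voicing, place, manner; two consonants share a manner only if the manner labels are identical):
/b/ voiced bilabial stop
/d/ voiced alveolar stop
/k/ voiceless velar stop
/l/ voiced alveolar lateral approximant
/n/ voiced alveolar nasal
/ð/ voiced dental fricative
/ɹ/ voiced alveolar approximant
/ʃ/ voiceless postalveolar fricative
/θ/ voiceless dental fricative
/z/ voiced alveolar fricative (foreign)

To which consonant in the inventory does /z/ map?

ð

/ð/ is closest: same manner (fricative), place distance 1 (alveolar→dental), same voicing; total 1. Next closest is /ʃ/ at distance 2.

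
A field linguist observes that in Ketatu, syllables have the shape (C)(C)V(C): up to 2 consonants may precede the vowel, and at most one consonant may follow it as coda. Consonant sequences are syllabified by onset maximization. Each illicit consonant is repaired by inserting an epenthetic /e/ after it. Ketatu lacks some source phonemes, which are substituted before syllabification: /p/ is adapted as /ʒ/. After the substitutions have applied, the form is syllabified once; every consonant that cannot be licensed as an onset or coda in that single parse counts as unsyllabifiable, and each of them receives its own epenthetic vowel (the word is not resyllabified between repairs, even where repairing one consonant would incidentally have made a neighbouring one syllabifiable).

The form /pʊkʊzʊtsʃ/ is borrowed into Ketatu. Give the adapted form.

ʒʊkʊzʊtseʃe

Substitution: /p/ → /ʒ/, giving /ʒʊkʊzʊtsʃ/.
The consonants /s/, /ʃ/ cannot be parsed into a legal (C)(C)V(C) syllable (at most one coda consonant is licensed; onsets may contain at most 2 consonants).
Epenthesis after each stranded consonant: /s/ → /se/, /ʃ/ → /ʃe/.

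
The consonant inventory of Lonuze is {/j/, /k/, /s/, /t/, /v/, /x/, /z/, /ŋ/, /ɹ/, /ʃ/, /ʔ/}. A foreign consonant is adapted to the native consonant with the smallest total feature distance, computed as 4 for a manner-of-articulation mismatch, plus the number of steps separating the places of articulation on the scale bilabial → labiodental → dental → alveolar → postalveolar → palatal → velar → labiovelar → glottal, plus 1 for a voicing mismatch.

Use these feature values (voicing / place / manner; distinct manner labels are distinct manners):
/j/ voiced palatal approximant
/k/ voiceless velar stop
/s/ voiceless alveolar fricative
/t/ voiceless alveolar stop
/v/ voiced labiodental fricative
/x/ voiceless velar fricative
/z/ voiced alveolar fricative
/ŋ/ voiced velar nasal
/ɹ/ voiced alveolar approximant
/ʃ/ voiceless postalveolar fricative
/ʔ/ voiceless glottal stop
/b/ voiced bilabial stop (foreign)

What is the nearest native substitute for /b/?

/t/ is closest: same manner (stop), place distance 3 (bilabial→alveolar), voicing differs (+1); total 4. Next closest is /v/ at distance 5.

t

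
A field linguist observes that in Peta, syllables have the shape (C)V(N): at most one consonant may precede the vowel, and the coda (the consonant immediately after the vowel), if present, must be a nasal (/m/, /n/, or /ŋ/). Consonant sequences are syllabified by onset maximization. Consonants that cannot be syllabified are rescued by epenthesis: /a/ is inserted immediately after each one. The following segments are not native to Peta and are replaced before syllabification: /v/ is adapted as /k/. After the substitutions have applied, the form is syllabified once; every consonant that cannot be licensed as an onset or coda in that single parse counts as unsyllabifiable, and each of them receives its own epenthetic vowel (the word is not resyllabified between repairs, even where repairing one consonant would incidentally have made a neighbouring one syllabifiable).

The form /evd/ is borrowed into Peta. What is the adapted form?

ekada

Substitution: /v/ → /k/, giving /ekd/.
Under (C)V(N), the unsyllabifiable consonants are /k/, /d/ (only a nasal (/m/, /n/, or /ŋ/) is licensed in coda position; onsets are limited to one consonant).
Each unlicensed consonant becomes the onset of a new syllable: /k/ → /ka/, /d/ → /da/.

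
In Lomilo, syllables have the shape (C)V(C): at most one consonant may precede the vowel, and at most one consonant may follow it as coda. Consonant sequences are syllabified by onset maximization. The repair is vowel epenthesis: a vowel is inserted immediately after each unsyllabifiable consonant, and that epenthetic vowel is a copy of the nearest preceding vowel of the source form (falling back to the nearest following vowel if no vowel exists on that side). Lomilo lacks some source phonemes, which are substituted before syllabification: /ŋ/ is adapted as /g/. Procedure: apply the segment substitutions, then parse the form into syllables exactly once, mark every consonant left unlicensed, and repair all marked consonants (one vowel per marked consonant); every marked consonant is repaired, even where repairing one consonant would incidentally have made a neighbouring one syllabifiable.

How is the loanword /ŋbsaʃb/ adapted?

Substitution: /ŋ/ → /g/, giving /gbsaʃb/.
Under (C)V(C), the unsyllabifiable consonants are /g/, /b/, /b/ (at most one coda consonant is licensed; onsets are limited to one consonant).
Inserting the epenthetic vowel yields /g/ → /ga/, /b/ → /ba/, /b/ → /ba/.

gabasaʃba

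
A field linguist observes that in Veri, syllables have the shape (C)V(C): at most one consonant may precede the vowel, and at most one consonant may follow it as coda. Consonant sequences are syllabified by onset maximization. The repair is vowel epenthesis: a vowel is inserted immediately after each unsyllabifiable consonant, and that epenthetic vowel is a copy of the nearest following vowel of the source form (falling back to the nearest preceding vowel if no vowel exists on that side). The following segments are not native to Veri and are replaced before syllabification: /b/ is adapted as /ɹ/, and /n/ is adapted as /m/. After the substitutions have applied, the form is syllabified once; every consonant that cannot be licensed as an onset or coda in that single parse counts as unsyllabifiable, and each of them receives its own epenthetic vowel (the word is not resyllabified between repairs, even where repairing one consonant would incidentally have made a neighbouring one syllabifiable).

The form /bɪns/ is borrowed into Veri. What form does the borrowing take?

Substitution: /b/ → /ɹ/, /n/ → /m/, giving /ɹɪms/.
Syllabifying with onset maximization leaves /s/ stranded (at most one coda consonant is licensed; onsets are limited to one consonant).
Inserting the epenthetic vowel yields /s/ → /sɪ/.

ɹɪmsɪ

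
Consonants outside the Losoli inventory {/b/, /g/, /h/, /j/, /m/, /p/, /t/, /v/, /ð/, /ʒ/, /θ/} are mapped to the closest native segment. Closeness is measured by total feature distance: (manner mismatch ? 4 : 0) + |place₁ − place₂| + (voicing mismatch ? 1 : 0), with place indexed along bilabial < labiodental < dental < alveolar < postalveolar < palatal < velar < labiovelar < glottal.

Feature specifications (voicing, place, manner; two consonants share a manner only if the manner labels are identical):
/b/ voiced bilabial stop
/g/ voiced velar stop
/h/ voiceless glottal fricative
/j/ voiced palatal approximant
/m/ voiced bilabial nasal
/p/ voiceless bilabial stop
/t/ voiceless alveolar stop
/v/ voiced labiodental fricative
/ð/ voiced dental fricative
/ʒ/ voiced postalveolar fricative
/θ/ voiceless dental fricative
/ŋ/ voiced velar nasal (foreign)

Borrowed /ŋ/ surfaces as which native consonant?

g

/g/ is closest: manner differs (nasal→stop, +4), place distance 0 (velar→velar), same voicing; total 4. Next closest is /j/ at distance 5.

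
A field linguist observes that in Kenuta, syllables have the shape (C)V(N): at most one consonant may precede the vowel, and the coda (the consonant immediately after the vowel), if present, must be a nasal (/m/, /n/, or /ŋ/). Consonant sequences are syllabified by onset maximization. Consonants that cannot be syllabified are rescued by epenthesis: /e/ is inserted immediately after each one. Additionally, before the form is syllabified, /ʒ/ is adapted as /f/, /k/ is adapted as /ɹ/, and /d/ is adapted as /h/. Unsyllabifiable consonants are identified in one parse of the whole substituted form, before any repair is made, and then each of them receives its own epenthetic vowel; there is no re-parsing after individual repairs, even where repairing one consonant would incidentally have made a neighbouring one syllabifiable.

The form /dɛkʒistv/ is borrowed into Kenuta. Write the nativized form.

Substitution: /d/ → /h/, /k/ → /ɹ/, /ʒ/ → /f/, giving /hɛɹfistv/.
The consonants /ɹ/, /s/, /t/, /v/ cannot be parsed into a legal (C)V(N) syllable (only a nasal (/m/, /n/, or /ŋ/) is licensed in coda position; onsets are limited to one consonant).
Inserting the epenthetic vowel yields /ɹ/ → /ɹe/, /s/ → /se/, /t/ → /te/, /v/ → /ve/.

hɛɹefiseteve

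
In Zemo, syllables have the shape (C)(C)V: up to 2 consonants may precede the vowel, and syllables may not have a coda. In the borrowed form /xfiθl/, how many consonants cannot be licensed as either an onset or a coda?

Under (C)(C)V, the unsyllabifiable consonants are /θ/, /l/ (no codas are permitted; onsets may contain at most 2 consonants).

2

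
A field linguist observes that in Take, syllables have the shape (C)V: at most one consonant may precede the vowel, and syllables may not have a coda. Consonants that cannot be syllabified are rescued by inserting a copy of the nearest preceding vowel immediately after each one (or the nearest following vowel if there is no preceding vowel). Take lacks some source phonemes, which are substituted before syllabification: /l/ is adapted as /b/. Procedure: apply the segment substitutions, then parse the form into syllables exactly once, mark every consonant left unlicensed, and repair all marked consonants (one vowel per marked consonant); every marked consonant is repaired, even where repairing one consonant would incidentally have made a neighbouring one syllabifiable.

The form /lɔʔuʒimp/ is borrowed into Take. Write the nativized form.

Substitution: /l/ → /b/, giving /bɔʔuʒimp/.
Syllabifying with onset maximization leaves /m/, /p/ stranded (no codas are permitted; onsets are limited to one consonant).
Each unlicensed consonant becomes the onset of a new syllable: /m/ → /mi/, /p/ → /pi/.

bɔʔuʒimipi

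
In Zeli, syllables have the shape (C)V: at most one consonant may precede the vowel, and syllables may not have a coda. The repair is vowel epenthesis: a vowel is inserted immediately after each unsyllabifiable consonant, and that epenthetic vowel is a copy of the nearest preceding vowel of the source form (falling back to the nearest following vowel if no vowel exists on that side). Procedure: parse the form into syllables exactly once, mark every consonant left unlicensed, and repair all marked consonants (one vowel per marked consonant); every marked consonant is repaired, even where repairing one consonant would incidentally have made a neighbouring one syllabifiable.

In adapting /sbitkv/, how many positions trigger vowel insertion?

The unsyllabifiable consonants are /s/, /t/, /k/, /v/; each receives one epenthetic vowel.

4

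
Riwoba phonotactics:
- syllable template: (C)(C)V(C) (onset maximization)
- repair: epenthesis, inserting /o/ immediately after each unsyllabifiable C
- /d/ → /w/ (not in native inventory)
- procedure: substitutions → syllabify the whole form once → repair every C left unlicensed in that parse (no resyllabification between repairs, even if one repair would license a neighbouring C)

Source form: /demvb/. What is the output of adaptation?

Substitution: /d/ → /w/, giving /wemvb/.
Under (C)(C)V(C), the unsyllabifiable consonants are /v/, /b/ (at most one coda consonant is licensed; onsets may contain at most 2 consonants).
Epenthesis after each stranded consonant: /v/ → /vo/, /b/ → /bo/.

wemvobo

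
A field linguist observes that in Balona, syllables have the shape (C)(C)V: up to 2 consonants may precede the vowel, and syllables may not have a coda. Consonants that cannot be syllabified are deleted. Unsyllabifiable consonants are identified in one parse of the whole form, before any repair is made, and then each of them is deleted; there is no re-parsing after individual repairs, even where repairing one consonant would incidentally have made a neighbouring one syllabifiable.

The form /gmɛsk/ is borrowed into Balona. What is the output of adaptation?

gmɛ

Syllabifying with onset maximization leaves /s/, /k/ stranded (no codas are permitted; onsets may contain at most 2 consonants).
Each unlicensed consonant is deleted: /s/, /k/.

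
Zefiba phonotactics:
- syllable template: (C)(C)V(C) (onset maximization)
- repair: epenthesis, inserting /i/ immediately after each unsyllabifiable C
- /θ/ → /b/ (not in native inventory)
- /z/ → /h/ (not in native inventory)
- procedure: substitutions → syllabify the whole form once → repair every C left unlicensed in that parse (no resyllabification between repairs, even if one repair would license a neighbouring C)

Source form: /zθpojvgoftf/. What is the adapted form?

Substitution: /z/ → /h/, /θ/ → /b/, giving /hbpojvgoftf/.
Syllabifying with onset maximization leaves /h/, /t/, /f/ stranded (at most one coda consonant is licensed; onsets may contain at most 2 consonants).
Epenthesis after each stranded consonant: /h/ → /hi/, /t/ → /ti/, /f/ → /fi/.

hibpojvgoftifi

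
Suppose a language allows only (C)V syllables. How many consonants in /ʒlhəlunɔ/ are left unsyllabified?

Syllabifying with onset maximization leaves /ʒ/, /l/ stranded (no codas are permitted; onsets are limited to one consonant).

2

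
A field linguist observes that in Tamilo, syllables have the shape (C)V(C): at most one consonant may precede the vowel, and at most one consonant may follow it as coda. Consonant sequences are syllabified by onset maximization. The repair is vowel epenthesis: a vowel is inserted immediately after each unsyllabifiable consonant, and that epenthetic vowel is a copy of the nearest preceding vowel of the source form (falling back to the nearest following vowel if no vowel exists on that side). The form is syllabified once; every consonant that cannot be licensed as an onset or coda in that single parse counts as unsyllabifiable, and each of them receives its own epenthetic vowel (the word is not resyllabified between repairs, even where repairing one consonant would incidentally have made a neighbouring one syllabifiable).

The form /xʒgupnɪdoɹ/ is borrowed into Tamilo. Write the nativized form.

Under (C)V(C), the unsyllabifiable consonants are /x/, /ʒ/ (at most one coda consonant is licensed; onsets are limited to one consonant).
Inserting the epenthetic vowel yields /x/ → /xu/, /ʒ/ → /ʒu/.

xuʒugupnɪdoɹ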